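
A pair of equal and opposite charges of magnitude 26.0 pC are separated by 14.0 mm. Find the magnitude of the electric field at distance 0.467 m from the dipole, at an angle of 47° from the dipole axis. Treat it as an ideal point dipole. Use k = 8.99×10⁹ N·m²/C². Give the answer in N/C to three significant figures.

E ≈ 0.0497 N/C

Dipole moment p = qd = (2.60×10⁻¹¹ C)(0.0140 m) = 3.64×10⁻¹³ C·m.
At angle θ the dipole field magnitude is E = (kp/r³)·√(1 + 3cos²θ).
kp/r³ = (8.99×10⁹)(3.64×10⁻¹³) / (0.467)³ = 0.03213 N/C.
√(1 + 3cos²47°) = √(1 + 3·0.4651) = √2.3954 ≈ 1.5477.
E ≈ 0.03213 × 1.548 = 0.04973 N/C.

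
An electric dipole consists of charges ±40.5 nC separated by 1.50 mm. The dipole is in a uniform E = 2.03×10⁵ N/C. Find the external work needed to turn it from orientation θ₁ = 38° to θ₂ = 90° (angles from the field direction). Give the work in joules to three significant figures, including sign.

W ≈ 9.72×10⁻⁶ J

Dipole moment p = qd = (4.05×10⁻⁸ C)(0.00150 m) = 6.075×10⁻¹¹ C·m.
W_ext = ΔU = U(θ₂) − U(θ₁) = −pE cosθ₂ − (−pE cosθ₁) = pE(cosθ₁ − cosθ₂).
W = (6.075×10⁻¹¹)(2.03×10⁵)·(cos38° − cos90°) = (1.233×10⁻⁵)·(+0.7880) = 9.718×10⁻⁶ J.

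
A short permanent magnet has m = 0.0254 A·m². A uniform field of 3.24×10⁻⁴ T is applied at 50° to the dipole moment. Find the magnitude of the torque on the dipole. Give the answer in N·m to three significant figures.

τ ≈ 6.30×10⁻⁶ N·m

Torque on a magnetic dipole: τ = mB sinθ.
τ = (0.0254)(3.24×10⁻⁴)·sin50° = 6.304×10⁻⁶ N·m.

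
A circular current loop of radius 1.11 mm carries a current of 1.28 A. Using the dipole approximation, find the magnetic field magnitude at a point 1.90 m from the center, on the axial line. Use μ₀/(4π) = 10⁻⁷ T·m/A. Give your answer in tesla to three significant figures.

B ≈ 1.44×10⁻¹³ T

Magnetic moment m = IA = Iπa² = (1.28)·π·(0.00111)² = 4.955×10⁻⁶ A·m².
On axis B = (μ₀/4π)·2m/r³.
B = 2·(10⁻⁷)·(4.955×10⁻⁶) / (1.90)³ = 1.445×10⁻¹³ T.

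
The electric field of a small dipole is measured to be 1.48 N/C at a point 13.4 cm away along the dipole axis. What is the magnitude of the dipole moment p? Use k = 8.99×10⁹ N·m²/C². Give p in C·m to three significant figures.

On axis E = 2kp/r³, so p = Er³/(2k).
p = (1.48)·(0.134)³ / (2·8.99×10⁹) = 1.981×10⁻¹³ C·m.

p ≈ 1.98×10⁻¹³ C·m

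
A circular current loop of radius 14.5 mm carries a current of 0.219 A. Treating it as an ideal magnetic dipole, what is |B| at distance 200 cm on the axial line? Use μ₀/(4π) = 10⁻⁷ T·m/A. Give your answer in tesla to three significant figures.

Magnetic moment m = IA = Iπa² = (0.219)·π·(0.0145)² = 1.447×10⁻⁴ A·m².
On axis B = (μ₀/4π)·2m/r³.
B = 2·(10⁻⁷)·(1.447×10⁻⁴) / (2.00)³ = 3.617×10⁻¹² T.

B ≈ 3.62×10⁻¹² T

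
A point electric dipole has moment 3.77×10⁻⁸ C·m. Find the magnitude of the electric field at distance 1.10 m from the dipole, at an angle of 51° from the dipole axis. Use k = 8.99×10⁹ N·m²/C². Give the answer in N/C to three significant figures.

At angle θ the dipole field magnitude is E = (kp/r³)·√(1 + 3cos²θ).
kp/r³ = (8.99×10⁹)(3.77×10⁻⁸) / (1.10)³ = 254.6 N/C.
√(1 + 3cos²51°) = √(1 + 3·0.3960) = √2.1881 ≈ 1.4792.
E ≈ 254.6 × 1.479 = 376.7 N/C.

E ≈ 377 N/C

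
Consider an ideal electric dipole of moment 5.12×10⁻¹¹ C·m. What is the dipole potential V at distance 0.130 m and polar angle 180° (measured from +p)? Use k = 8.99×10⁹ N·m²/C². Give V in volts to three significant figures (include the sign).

The dipole potential is V = kp cosθ / r².
V = (8.99×10⁹)(5.12×10⁻¹¹)·cos180° / (0.130)² = -27.24 V.

V ≈ -27.2 V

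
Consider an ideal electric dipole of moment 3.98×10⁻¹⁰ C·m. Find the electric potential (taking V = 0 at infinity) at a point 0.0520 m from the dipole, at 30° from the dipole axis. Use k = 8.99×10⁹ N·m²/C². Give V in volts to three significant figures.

The dipole potential is V = kp cosθ / r².
V = (8.99×10⁹)(3.98×10⁻¹⁰)·cos30° / (0.0520)² = 1146 V.

V ≈ 1150 V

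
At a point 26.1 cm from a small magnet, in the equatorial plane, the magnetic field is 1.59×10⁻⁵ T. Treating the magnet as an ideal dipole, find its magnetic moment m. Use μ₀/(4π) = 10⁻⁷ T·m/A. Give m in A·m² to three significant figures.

m ≈ 2.83 A·m²

In the equatorial plane B = (μ₀/4π)·m/r³, so m = Br³·4π/(μ₀).
m = (1.59×10⁻⁵)·(0.261)³ / (10⁻⁷) = 2.827 A·m².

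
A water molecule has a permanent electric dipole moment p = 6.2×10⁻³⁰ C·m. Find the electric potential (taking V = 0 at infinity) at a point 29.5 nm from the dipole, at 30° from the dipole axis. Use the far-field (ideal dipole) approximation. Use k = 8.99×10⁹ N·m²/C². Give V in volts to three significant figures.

V ≈ 5.55×10⁻⁵ V

The dipole potential is V = kp cosθ / r².
V = (8.99×10⁹)(6.20×10⁻³⁰)·cos30° / (2.95×10⁻⁸)² = 5.547×10⁻⁵ V.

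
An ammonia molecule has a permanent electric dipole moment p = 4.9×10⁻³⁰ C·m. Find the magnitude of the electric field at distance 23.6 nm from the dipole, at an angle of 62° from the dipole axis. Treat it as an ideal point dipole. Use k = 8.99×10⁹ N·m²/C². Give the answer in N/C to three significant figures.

E ≈ 4320 N/C

At angle θ the dipole field magnitude is E = (kp/r³)·√(1 + 3cos²θ).
kp/r³ = (8.99×10⁹)(4.90×10⁻³⁰) / (2.36×10⁻⁸)³ = 3351 N/C.
√(1 + 3cos²62°) = √(1 + 3·0.2204) = √1.6612 ≈ 1.2889.
E ≈ 3351 × 1.289 = 4319 N/C.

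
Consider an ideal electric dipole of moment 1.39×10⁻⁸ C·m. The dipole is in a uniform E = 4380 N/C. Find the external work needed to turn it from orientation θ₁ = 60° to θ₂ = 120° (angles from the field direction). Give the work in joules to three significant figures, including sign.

W_ext = ΔU = U(θ₂) − U(θ₁) = −pE cosθ₂ − (−pE cosθ₁) = pE(cosθ₁ − cosθ₂).
W = (1.39×10⁻⁸)(4380)·(cos60° − cos120°) = (6.088×10⁻⁵)·(+1.0000) = 6.088×10⁻⁵ J.

W ≈ 6.09×10⁻⁵ J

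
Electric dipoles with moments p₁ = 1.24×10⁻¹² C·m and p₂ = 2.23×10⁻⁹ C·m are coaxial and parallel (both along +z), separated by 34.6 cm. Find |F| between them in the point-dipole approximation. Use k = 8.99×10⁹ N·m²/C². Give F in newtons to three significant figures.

On-axis field of dipole 1 at distance r: E = 2kp₁/r³. Force on dipole 2 is F = p₂·dE/dr (gradient along axis).
dE/dr = −6kp₁/r⁴, so |F| = 6kp₁p₂/r⁴ (attractive for aligned moments).
F = 6(8.99×10⁹)(1.24×10⁻¹²)(2.23×10⁻⁹)/(0.346)⁴ = 1.041×10⁻⁸ N.

F ≈ 1.04×10⁻⁸ N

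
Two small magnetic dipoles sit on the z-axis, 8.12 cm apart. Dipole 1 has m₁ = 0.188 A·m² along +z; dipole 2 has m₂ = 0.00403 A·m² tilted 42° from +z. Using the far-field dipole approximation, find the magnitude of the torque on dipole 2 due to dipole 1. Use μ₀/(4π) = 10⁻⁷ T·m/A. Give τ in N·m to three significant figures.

τ ≈ 1.89×10⁻⁷ N·m

Dipole B is on the axis of dipole A, so B₁ there is axial: B₁ = (μ₀/4π)·2m₁/r³ along +z.
B₁ = 2(10⁻⁷)(0.188)/(0.0812)³ = 7.023×10⁻⁵ T.
τ = m₂ B₁ sinθ.
τ = (0.00403)(7.023×10⁻⁵)·sin42° = 1.894×10⁻⁷ N·m.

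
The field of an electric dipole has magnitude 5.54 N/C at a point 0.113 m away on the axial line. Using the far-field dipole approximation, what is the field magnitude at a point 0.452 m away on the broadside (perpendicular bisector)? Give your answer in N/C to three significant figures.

E ≈ 0.0433 N/C

Dipole fields scale as 1/r³ in the far field.
The axial field is twice the equatorial field at the same r, so the geometry factor is 1/2.
E₂ = E₁ · (1/2) · (r₁/r₂)³ = 5.54 · 0.5 · (0.113/0.452)³.
(r₁/r₂)³ = (0.25)³ = 0.01562.
E₂ ≈ 0.04328 N/C.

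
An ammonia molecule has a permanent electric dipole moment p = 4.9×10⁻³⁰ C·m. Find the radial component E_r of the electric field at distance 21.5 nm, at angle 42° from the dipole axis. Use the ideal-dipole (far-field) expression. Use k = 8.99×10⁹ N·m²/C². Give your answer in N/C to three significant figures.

E_r ≈ 6590 N/C

For a dipole, E_r = (2kp cosθ)/r³.
kp/r³ = (8.99×10⁹)(4.90×10⁻³⁰)/(2.15×10⁻⁸)³ = 4432 N/C.
E_r = 2·4432·cos42° = 6588 N/C.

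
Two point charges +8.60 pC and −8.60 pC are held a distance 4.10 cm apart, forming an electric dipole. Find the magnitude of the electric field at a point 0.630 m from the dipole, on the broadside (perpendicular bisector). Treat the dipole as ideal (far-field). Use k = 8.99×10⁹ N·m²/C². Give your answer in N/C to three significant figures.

Dipole moment p = qd = (8.60×10⁻¹² C)(0.0410 m) = 3.526×10⁻¹³ C·m.
On the perpendicular bisector E = kp/r³ (half the axial value at the same distance).
E = (8.99×10⁹)(3.526×10⁻¹³) / (0.630)³ = 0.01268 N/C.

E ≈ 0.0127 N/C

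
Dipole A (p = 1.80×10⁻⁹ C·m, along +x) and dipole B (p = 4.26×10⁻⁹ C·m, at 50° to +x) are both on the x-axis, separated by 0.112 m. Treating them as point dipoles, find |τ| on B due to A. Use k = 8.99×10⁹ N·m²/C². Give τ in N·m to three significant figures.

The second dipole sits on the axis of the first, so the field there is axial: E₁ = 2kp₁/r³ along +x.
E₁ = 2(8.99×10⁹)(1.80×10⁻⁹)/(0.112)³ = 2.304×10⁴ N/C.
Torque on the second dipole: τ = p₂ E₁ sinθ.
τ = (4.26×10⁻⁹)(2.304×10⁴)·sin50° = 7.517×10⁻⁵ N·m.

τ ≈ 7.52×10⁻⁵ N·m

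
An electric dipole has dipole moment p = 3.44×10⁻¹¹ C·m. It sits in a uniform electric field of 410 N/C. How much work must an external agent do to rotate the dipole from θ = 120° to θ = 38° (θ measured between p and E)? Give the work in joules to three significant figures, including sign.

W ≈ -1.82×10⁻⁸ J

W_ext = ΔU = U(θ₂) − U(θ₁) = −pE cosθ₂ − (−pE cosθ₁) = pE(cosθ₁ − cosθ₂).
W = (3.44×10⁻¹¹)(410)·(cos120° − cos38°) = (1.410×10⁻⁸)·(-1.2880) = -1.817×10⁻⁸ J.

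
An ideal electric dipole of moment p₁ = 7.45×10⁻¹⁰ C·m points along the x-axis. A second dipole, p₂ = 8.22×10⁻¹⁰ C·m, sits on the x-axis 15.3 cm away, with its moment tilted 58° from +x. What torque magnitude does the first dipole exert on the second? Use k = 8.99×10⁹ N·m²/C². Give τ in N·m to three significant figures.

The second dipole sits on the axis of the first, so the field there is axial: E₁ = 2kp₁/r³ along +x.
E₁ = 2(8.99×10⁹)(7.45×10⁻¹⁰)/(0.153)³ = 3740 N/C.
Torque on the second dipole: τ = p₂ E₁ sinθ.
τ = (8.22×10⁻¹⁰)(3740)·sin58° = 2.607×10⁻⁶ N·m.

τ ≈ 2.61×10⁻⁶ N·m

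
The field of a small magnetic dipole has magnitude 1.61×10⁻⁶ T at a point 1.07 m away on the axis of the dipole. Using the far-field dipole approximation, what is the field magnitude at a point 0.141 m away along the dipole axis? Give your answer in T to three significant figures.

Dipole fields scale as 1/r³ in the far field; the geometry is the same at both points.
B₂ = B₁ · (r₁/r₂)³ = 1.61×10⁻⁶ · (1.07/0.141)³.
(r₁/r₂)³ = (7.589)³ = 437.
B₂ ≈ 7.036×10⁻⁴ T.

B ≈ 7.04×10⁻⁴ T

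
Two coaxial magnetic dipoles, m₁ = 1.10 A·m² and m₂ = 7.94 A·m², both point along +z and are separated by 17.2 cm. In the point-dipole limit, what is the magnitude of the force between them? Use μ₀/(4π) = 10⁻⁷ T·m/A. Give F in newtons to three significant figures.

F ≈ 0.00599 N

On-axis B of dipole 1: B = (μ₀/4π)·2m₁/r³. Force on dipole 2: F = m₂·dB/dr.
dB/dr = −(μ₀/4π)·6m₁/r⁴, so |F| = (μ₀/4π)·6m₁m₂/r⁴.
F = 6(10⁻⁷)(1.10)(7.94)/(0.172)⁴ = 0.005988 N.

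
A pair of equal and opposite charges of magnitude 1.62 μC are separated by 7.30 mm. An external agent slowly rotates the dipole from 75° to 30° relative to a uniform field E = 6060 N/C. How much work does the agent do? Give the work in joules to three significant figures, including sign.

W ≈ -4.35×10⁻⁵ J

Dipole moment p = qd = (1.62×10⁻⁶ C)(0.00730 m) = 1.183×10⁻⁸ C·m.
W_ext = ΔU = U(θ₂) − U(θ₁) = −pE cosθ₂ − (−pE cosθ₁) = pE(cosθ₁ − cosθ₂).
W = (1.183×10⁻⁸)(6060)·(cos75° − cos30°) = (7.169×10⁻⁵)·(-0.6072) = -4.353×10⁻⁵ J.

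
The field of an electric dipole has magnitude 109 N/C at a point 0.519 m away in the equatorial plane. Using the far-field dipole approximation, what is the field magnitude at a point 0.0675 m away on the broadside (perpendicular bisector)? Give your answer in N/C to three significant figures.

E ≈ 4.95×10⁴ N/C

Dipole fields scale as 1/r³ in the far field; the geometry is the same at both points.
E₂ = E₁ · (r₁/r₂)³ = 109 · (0.519/0.0675)³.
(r₁/r₂)³ = (7.689)³ = 454.6.
E₂ ≈ 4.955×10⁴ N/C.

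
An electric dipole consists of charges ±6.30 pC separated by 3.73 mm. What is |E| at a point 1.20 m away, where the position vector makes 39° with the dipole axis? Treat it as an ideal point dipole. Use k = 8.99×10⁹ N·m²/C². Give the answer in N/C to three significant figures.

Dipole moment p = qd = (6.30×10⁻¹² C)(0.00373 m) = 2.35×10⁻¹⁴ C·m.
At angle θ the dipole field magnitude is E = (kp/r³)·√(1 + 3cos²θ).
kp/r³ = (8.99×10⁹)(2.35×10⁻¹⁴) / (1.20)³ = 1.223×10⁻⁴ N/C.
√(1 + 3cos²39°) = √(1 + 3·0.6040) = √2.8119 ≈ 1.6769.
E ≈ 1.223×10⁻⁴ × 1.677 = 2.050×10⁻⁴ N/C.

E ≈ 2.05×10⁻⁴ N/C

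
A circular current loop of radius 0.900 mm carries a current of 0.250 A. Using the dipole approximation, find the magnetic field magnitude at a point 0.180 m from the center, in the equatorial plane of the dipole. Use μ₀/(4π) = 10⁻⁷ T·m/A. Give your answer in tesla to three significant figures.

Magnetic moment m = IA = Iπa² = (0.250)·π·(9.00×10⁻⁴)² = 6.362×10⁻⁷ A·m².
In the equatorial plane B = (μ₀/4π)·m/r³ (half the axial value).
B = (10⁻⁷)·(6.362×10⁻⁷) / (0.180)³ = 1.091×10⁻¹¹ T.

B ≈ 1.09×10⁻¹¹ T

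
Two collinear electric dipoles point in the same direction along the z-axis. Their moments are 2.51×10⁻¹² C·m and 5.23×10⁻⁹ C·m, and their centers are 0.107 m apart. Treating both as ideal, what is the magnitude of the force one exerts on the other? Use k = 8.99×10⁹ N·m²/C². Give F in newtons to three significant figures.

F ≈ 5.40×10⁻⁶ N

On-axis field of dipole 1 at distance r: E = 2kp₁/r³. Force on dipole 2 is F = p₂·dE/dr (gradient along axis).
dE/dr = −6kp₁/r⁴, so |F| = 6kp₁p₂/r⁴ (attractive for aligned moments).
F = 6(8.99×10⁹)(2.51×10⁻¹²)(5.23×10⁻⁹)/(0.107)⁴ = 5.402×10⁻⁶ N.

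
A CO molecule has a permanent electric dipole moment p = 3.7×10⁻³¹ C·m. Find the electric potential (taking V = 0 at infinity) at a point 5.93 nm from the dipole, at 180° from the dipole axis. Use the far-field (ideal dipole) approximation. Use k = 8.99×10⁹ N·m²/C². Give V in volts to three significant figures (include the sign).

The dipole potential is V = kp cosθ / r².
V = (8.99×10⁹)(3.70×10⁻³¹)·cos180° / (5.93×10⁻⁹)² = -9.459×10⁻⁵ V.

V ≈ -9.46×10⁻⁵ V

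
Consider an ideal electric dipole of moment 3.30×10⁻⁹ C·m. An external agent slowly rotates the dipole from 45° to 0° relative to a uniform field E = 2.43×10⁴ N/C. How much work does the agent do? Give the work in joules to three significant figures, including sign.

W_ext = ΔU = U(θ₂) − U(θ₁) = −pE cosθ₂ − (−pE cosθ₁) = pE(cosθ₁ − cosθ₂).
W = (3.30×10⁻⁹)(2.43×10⁴)·(cos45° − cos0°) = (8.019×10⁻⁵)·(-0.2929) = -2.349×10⁻⁵ J.

W ≈ -2.35×10⁻⁵ J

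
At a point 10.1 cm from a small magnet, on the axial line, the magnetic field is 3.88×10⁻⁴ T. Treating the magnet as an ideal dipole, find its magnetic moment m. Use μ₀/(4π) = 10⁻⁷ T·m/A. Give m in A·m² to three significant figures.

On axis B = (μ₀/4π)·2m/r³, so m = Br³·4π/(μ₀·2).
m = (3.88×10⁻⁴)·(0.101)³ / (2·10⁻⁷) = 1.999 A·m².

m ≈ 2.00 A·m²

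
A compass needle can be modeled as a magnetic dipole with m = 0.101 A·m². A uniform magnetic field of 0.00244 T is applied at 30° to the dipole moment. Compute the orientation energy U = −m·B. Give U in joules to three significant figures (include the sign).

U ≈ -2.13×10⁻⁴ J

U = −m·B = −mB cosθ.
U = −(0.101)(0.00244)·cos30° = -2.134×10⁻⁴ J.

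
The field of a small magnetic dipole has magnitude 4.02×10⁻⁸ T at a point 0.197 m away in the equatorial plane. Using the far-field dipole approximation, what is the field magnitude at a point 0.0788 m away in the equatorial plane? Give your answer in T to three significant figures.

B ≈ 6.28×10⁻⁷ T

Dipole fields scale as 1/r³ in the far field; the geometry is the same at both points.
B₂ = B₁ · (r₁/r₂)³ = 4.02×10⁻⁸ · (0.197/0.0788)³.
(r₁/r₂)³ = (2.5)³ = 15.63.
B₂ ≈ 6.281×10⁻⁷ T.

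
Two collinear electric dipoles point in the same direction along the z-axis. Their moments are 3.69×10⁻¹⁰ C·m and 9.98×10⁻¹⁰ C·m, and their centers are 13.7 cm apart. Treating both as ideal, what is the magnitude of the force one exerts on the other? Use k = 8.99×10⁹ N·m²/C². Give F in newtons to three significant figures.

F ≈ 5.64×10⁻⁵ N

On-axis field of dipole 1 at distance r: E = 2kp₁/r³. Force on dipole 2 is F = p₂·dE/dr (gradient along axis).
dE/dr = −6kp₁/r⁴, so |F| = 6kp₁p₂/r⁴ (attractive for aligned moments).
F = 6(8.99×10⁹)(3.69×10⁻¹⁰)(9.98×10⁻¹⁰)/(0.137)⁴ = 5.639×10⁻⁵ N.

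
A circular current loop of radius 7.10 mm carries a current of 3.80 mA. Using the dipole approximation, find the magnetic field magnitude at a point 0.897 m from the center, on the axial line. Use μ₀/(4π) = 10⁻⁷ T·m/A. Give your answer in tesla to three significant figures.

B ≈ 1.67×10⁻¹³ T

Magnetic moment m = IA = Iπa² = (0.00380)·π·(0.00710)² = 6.018×10⁻⁷ A·m².
On axis B = (μ₀/4π)·2m/r³.
B = 2·(10⁻⁷)·(6.018×10⁻⁷) / (0.897)³ = 1.668×10⁻¹³ T.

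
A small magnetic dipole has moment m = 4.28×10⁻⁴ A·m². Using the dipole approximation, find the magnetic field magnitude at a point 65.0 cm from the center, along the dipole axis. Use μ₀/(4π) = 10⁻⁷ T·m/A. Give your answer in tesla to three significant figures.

On axis B = (μ₀/4π)·2m/r³.
B = 2·(10⁻⁷)·(4.28×10⁻⁴) / (0.650)³ = 3.117×10⁻¹⁰ T.

B ≈ 3.12×10⁻¹⁰ T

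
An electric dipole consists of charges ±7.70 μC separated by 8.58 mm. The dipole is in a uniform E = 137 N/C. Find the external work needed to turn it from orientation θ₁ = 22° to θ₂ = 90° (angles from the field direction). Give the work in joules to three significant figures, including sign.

Dipole moment p = qd = (7.70×10⁻⁶ C)(0.00858 m) = 6.607×10⁻⁸ C·m.
W_ext = ΔU = U(θ₂) − U(θ₁) = −pE cosθ₂ − (−pE cosθ₁) = pE(cosθ₁ − cosθ₂).
W = (6.607×10⁻⁸)(137)·(cos22° − cos90°) = (9.052×10⁻⁶)·(+0.9272) = 8.392×10⁻⁶ J.

W ≈ 8.39×10⁻⁶ J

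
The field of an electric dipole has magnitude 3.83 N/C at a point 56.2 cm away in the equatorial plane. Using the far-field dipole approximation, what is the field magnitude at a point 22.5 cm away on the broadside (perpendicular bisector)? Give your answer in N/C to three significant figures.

Dipole fields scale as 1/r³ in the far field; the geometry is the same at both points.
E₂ = E₁ · (r₁/r₂)³ = 3.83 · (56.2/22.5)³.
(r₁/r₂)³ = (2.498)³ = 15.58.
E₂ ≈ 59.68 N/C.

E ≈ 59.7 N/C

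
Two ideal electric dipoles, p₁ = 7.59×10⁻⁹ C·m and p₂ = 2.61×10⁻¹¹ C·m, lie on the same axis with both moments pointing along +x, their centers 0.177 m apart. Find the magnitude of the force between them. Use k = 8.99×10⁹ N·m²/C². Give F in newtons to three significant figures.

F ≈ 1.09×10⁻⁵ N

On-axis field of dipole 1 at distance r: E = 2kp₁/r³. Force on dipole 2 is F = p₂·dE/dr (gradient along axis).
dE/dr = −6kp₁/r⁴, so |F| = 6kp₁p₂/r⁴ (attractive for aligned moments).
F = 6(8.99×10⁹)(7.59×10⁻⁹)(2.61×10⁻¹¹)/(0.177)⁴ = 1.089×10⁻⁵ N.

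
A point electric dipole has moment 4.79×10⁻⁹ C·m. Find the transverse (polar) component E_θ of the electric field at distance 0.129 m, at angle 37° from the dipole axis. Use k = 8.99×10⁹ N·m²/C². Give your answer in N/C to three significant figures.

For a dipole, E_θ = (kp sinθ)/r³.
kp/r³ = (8.99×10⁹)(4.79×10⁻⁹)/(0.129)³ = 2.006×10⁴ N/C.
E_θ = 2.006×10⁴·sin37° = 1.207×10⁴ N/C.

E_θ ≈ 1.21×10⁴ N/C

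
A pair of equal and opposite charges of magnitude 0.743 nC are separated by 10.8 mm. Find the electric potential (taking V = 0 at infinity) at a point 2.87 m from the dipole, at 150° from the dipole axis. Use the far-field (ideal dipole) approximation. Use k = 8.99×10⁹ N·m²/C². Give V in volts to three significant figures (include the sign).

Dipole moment p = qd = (7.43×10⁻¹⁰ C)(0.0108 m) = 8.024×10⁻¹² C·m.
The dipole potential is V = kp cosθ / r².
V = (8.99×10⁹)(8.024×10⁻¹²)·cos150° / (2.87)² = -0.007584 V.

V ≈ -0.00758 V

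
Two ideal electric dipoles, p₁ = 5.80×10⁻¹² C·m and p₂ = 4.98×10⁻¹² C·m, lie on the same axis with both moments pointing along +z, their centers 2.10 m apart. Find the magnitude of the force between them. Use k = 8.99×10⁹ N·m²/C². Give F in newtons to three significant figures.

On-axis field of dipole 1 at distance r: E = 2kp₁/r³. Force on dipole 2 is F = p₂·dE/dr (gradient along axis).
dE/dr = −6kp₁/r⁴, so |F| = 6kp₁p₂/r⁴ (attractive for aligned moments).
F = 6(8.99×10⁹)(5.80×10⁻¹²)(4.98×10⁻¹²)/(2.10)⁴ = 8.011×10⁻¹⁴ N.

F ≈ 8.01×10⁻¹⁴ N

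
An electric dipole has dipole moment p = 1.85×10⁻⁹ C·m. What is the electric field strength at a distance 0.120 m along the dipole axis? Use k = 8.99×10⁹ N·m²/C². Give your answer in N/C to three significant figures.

E ≈ 1.92×10⁴ N/C

On the dipole axis E = 2kp/r³.
E = 2·(8.99×10⁹)(1.85×10⁻⁹) / (0.120)³ = 1.925×10⁴ N/C.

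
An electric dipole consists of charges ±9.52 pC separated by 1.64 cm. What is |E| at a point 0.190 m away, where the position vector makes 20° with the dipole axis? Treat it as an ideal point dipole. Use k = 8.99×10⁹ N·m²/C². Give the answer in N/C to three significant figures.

E ≈ 0.391 N/C

Dipole moment p = qd = (9.52×10⁻¹² C)(0.0164 m) = 1.561×10⁻¹³ C·m.
At angle θ the dipole field magnitude is E = (kp/r³)·√(1 + 3cos²θ).
kp/r³ = (8.99×10⁹)(1.561×10⁻¹³) / (0.190)³ = 0.2046 N/C.
√(1 + 3cos²20°) = √(1 + 3·0.8830) = √3.6491 ≈ 1.9103.
E ≈ 0.2046 × 1.910 = 0.3908 N/C.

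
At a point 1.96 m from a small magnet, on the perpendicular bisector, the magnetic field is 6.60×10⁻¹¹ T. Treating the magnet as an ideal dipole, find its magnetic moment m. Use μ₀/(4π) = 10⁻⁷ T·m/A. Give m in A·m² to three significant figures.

In the equatorial plane B = (μ₀/4π)·m/r³, so m = Br³·4π/(μ₀).
m = (6.60×10⁻¹¹)·(1.96)³ / (10⁻⁷) = 0.004969 A·m².

m ≈ 0.00497 A·m²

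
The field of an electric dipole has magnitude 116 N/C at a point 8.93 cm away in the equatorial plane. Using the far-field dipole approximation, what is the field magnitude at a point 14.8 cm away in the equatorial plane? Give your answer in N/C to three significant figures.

Dipole fields scale as 1/r³ in the far field; the geometry is the same at both points.
E₂ = E₁ · (r₁/r₂)³ = 116 · (8.93/14.8)³.
(r₁/r₂)³ = (0.6034)³ = 0.2197.
E₂ ≈ 25.48 N/C.

E ≈ 25.5 N/C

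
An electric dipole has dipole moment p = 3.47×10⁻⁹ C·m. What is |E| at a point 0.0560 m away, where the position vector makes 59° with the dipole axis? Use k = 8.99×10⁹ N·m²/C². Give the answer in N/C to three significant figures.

E ≈ 2.38×10⁵ N/C

At angle θ the dipole field magnitude is E = (kp/r³)·√(1 + 3cos²θ).
kp/r³ = (8.99×10⁹)(3.47×10⁻⁹) / (0.0560)³ = 1.776×10⁵ N/C.
√(1 + 3cos²59°) = √(1 + 3·0.2653) = √1.7958 ≈ 1.3401.
E ≈ 1.776×10⁵ × 1.340 = 2.380×10⁵ N/C.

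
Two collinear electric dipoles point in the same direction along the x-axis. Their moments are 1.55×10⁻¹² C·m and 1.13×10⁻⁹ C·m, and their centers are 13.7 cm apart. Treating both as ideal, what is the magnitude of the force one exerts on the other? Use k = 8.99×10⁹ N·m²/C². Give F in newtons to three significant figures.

On-axis field of dipole 1 at distance r: E = 2kp₁/r³. Force on dipole 2 is F = p₂·dE/dr (gradient along axis).
dE/dr = −6kp₁/r⁴, so |F| = 6kp₁p₂/r⁴ (attractive for aligned moments).
F = 6(8.99×10⁹)(1.55×10⁻¹²)(1.13×10⁻⁹)/(0.137)⁴ = 2.682×10⁻⁷ N.

F ≈ 2.68×10⁻⁷ N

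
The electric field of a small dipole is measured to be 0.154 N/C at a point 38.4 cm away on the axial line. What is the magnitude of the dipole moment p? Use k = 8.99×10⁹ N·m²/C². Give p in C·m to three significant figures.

On axis E = 2kp/r³, so p = Er³/(2k).
p = (0.154)·(0.384)³ / (2·8.99×10⁹) = 4.850×10⁻¹³ C·m.

p ≈ 4.85×10⁻¹³ C·m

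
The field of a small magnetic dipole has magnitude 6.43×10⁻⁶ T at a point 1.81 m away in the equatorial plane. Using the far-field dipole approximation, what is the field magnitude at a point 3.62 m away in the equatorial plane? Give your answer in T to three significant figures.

Dipole fields scale as 1/r³ in the far field; the geometry is the same at both points.
B₂ = B₁ · (r₁/r₂)³ = 6.43×10⁻⁶ · (1.81/3.62)³.
(r₁/r₂)³ = (0.5)³ = 0.125.
B₂ ≈ 8.038×10⁻⁷ T.

B ≈ 8.04×10⁻⁷ T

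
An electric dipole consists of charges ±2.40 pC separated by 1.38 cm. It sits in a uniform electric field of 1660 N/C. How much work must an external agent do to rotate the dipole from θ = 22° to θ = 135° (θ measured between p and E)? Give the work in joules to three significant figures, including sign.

W ≈ 8.99×10⁻¹¹ J

Dipole moment p = qd = (2.40×10⁻¹² C)(0.0138 m) = 3.312×10⁻¹⁴ C·m.
W_ext = ΔU = U(θ₂) − U(θ₁) = −pE cosθ₂ − (−pE cosθ₁) = pE(cosθ₁ − cosθ₂).
W = (3.312×10⁻¹⁴)(1660)·(cos22° − cos135°) = (5.498×10⁻¹¹)·(+1.6343) = 8.985×10⁻¹¹ J.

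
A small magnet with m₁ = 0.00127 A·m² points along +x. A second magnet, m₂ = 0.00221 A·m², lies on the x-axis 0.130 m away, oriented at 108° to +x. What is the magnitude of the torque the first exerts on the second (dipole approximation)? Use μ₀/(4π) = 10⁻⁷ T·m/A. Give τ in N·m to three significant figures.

Dipole B is on the axis of dipole A, so B₁ there is axial: B₁ = (μ₀/4π)·2m₁/r³ along +x.
B₁ = 2(10⁻⁷)(0.00127)/(0.130)³ = 1.156×10⁻⁷ T.
τ = m₂ B₁ sinθ.
τ = (0.00221)(1.156×10⁻⁷)·sin108° = 2.430×10⁻¹⁰ N·m.

τ ≈ 2.43×10⁻¹⁰ N·m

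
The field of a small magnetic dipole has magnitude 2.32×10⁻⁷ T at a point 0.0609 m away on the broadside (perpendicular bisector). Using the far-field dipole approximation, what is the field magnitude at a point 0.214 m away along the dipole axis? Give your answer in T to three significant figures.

Dipole fields scale as 1/r³ in the far field.
The axial field is twice the equatorial field at the same r, so the geometry factor is 2/1.
B₂ = B₁ · (2/1) · (r₁/r₂)³ = 2.32×10⁻⁷ · 2 · (0.0609/0.214)³.
(r₁/r₂)³ = (0.2846)³ = 0.02305.
B₂ ≈ 1.069×10⁻⁸ T.

B ≈ 1.07×10⁻⁸ T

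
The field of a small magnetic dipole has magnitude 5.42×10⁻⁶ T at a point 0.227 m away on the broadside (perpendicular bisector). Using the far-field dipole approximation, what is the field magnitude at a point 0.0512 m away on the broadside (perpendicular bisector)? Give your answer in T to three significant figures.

B ≈ 4.72×10⁻⁴ T

Dipole fields scale as 1/r³ in the far field; the geometry is the same at both points.
B₂ = B₁ · (r₁/r₂)³ = 5.42×10⁻⁶ · (0.227/0.0512)³.
(r₁/r₂)³ = (4.434)³ = 87.15.
B₂ ≈ 4.724×10⁻⁴ T.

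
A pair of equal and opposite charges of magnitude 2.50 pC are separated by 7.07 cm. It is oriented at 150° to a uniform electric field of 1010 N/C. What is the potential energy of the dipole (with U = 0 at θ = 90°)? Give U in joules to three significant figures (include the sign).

U ≈ 1.55×10⁻¹⁰ J

Dipole moment p = qd = (2.50×10⁻¹² C)(0.0707 m) = 1.768×10⁻¹³ C·m.
U = −p·E = −pE cosθ.
U = −(1.768×10⁻¹³)(1010)·cos150° = 1.546×10⁻¹⁰ J.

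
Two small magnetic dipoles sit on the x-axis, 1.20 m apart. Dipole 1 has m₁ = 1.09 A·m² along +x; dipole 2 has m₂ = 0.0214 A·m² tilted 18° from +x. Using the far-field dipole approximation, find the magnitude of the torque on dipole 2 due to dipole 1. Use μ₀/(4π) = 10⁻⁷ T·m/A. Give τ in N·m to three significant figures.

τ ≈ 8.34×10⁻¹⁰ N·m

Dipole B is on the axis of dipole A, so B₁ there is axial: B₁ = (μ₀/4π)·2m₁/r³ along +x.
B₁ = 2(10⁻⁷)(1.09)/(1.20)³ = 1.262×10⁻⁷ T.
τ = m₂ B₁ sinθ.
τ = (0.0214)(1.262×10⁻⁷)·sin18° = 8.343×10⁻¹⁰ N·m.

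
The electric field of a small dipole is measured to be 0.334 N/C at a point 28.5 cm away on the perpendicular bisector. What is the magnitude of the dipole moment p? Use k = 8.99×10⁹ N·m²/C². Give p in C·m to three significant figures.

In the equatorial plane E = kp/r³, so p = Er³/(k).
p = (0.334)·(0.285)³ / (8.99×10⁹) = 8.600×10⁻¹³ C·m.

p ≈ 8.60×10⁻¹³ C·m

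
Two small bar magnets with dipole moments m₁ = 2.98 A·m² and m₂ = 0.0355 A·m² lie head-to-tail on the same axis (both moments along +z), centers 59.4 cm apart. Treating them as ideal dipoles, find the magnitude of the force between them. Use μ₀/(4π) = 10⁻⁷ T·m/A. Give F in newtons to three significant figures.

F ≈ 5.10×10⁻⁷ N

On-axis B of dipole 1: B = (μ₀/4π)·2m₁/r³. Force on dipole 2: F = m₂·dB/dr.
dB/dr = −(μ₀/4π)·6m₁/r⁴, so |F| = (μ₀/4π)·6m₁m₂/r⁴.
F = 6(10⁻⁷)(2.98)(0.0355)/(0.594)⁴ = 5.099×10⁻⁷ N.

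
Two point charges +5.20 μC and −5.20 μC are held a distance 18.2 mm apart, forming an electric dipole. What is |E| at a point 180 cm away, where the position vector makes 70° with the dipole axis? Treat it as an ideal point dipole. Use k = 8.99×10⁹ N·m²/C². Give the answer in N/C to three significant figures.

E ≈ 170 N/C

Dipole moment p = qd = (5.20×10⁻⁶ C)(0.0182 m) = 9.464×10⁻⁸ C·m.
At angle θ the dipole field magnitude is E = (kp/r³)·√(1 + 3cos²θ).
kp/r³ = (8.99×10⁹)(9.464×10⁻⁸) / (1.80)³ = 145.9 N/C.
√(1 + 3cos²70°) = √(1 + 3·0.1170) = √1.3509 ≈ 1.1623.
E ≈ 145.9 × 1.162 = 169.6 N/C.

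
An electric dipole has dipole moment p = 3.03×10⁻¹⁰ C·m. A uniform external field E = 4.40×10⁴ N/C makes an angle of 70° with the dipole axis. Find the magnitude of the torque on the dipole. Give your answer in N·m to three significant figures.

Torque on an electric dipole: τ = pE sinθ.
τ = (3.03×10⁻¹⁰)(4.40×10⁴)·sin70° = 1.253×10⁻⁵ N·m.

τ ≈ 1.25×10⁻⁵ N·m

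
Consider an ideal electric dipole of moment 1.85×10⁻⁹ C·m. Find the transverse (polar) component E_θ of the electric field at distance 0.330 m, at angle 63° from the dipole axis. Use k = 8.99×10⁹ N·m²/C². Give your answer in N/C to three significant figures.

E_θ ≈ 412 N/C

For a dipole, E_θ = (kp sinθ)/r³.
kp/r³ = (8.99×10⁹)(1.85×10⁻⁹)/(0.330)³ = 462.8 N/C.
E_θ = 462.8·sin63° = 412.4 N/C.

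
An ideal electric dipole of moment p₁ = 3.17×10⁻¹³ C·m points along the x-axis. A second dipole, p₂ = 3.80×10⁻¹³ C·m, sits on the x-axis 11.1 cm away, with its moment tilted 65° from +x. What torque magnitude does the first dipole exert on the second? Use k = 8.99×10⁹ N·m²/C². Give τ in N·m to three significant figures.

τ ≈ 1.44×10⁻¹² N·m

The second dipole sits on the axis of the first, so the field there is axial: E₁ = 2kp₁/r³ along +x.
E₁ = 2(8.99×10⁹)(3.17×10⁻¹³)/(0.111)³ = 4.168 N/C.
Torque on the second dipole: τ = p₂ E₁ sinθ.
τ = (3.80×10⁻¹³)(4.168)·sin65° = 1.435×10⁻¹² N·m.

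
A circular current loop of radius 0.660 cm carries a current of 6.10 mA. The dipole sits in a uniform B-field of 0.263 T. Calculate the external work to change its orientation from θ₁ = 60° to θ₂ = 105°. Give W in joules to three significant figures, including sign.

Magnetic moment m = IA = Iπa² = (0.00610)·π·(0.00660)² = 8.348×10⁻⁷ A·m².
W_ext = ΔU = −mB cosθ₂ + mB cosθ₁ = mB(cosθ₁ − cosθ₂).
W = (8.348×10⁻⁷)(0.263)·(cos60° − cos105°) = (2.196×10⁻⁷)·(+0.7588) = 1.666×10⁻⁷ J.

W ≈ 1.67×10⁻⁷ J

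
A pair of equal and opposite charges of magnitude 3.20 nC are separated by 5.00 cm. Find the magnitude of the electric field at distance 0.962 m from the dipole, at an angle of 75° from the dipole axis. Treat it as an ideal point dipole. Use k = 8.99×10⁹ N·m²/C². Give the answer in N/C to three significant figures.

E ≈ 1.77 N/C

Dipole moment p = qd = (3.20×10⁻⁹ C)(0.0500 m) = 1.60×10⁻¹⁰ C·m.
At angle θ the dipole field magnitude is E = (kp/r³)·√(1 + 3cos²θ).
kp/r³ = (8.99×10⁹)(1.60×10⁻¹⁰) / (0.962)³ = 1.616 N/C.
√(1 + 3cos²75°) = √(1 + 3·0.0670) = √1.2010 ≈ 1.0959.
E ≈ 1.616 × 1.096 = 1.771 N/C.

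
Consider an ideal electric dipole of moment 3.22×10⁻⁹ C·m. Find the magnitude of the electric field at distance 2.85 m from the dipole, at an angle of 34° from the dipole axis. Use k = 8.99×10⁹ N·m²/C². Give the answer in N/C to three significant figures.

E ≈ 2.19 N/C

At angle θ the dipole field magnitude is E = (kp/r³)·√(1 + 3cos²θ).
kp/r³ = (8.99×10⁹)(3.22×10⁻⁹) / (2.85)³ = 1.250 N/C.
√(1 + 3cos²34°) = √(1 + 3·0.6873) = √3.0619 ≈ 1.7498.
E ≈ 1.250 × 1.750 = 2.188 N/C.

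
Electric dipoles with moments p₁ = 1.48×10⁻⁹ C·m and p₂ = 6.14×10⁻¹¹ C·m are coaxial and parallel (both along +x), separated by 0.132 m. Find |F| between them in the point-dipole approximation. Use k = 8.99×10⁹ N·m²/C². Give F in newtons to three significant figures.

On-axis field of dipole 1 at distance r: E = 2kp₁/r³. Force on dipole 2 is F = p₂·dE/dr (gradient along axis).
dE/dr = −6kp₁/r⁴, so |F| = 6kp₁p₂/r⁴ (attractive for aligned moments).
F = 6(8.99×10⁹)(1.48×10⁻⁹)(6.14×10⁻¹¹)/(0.132)⁴ = 1.615×10⁻⁵ N.

F ≈ 1.61×10⁻⁵ N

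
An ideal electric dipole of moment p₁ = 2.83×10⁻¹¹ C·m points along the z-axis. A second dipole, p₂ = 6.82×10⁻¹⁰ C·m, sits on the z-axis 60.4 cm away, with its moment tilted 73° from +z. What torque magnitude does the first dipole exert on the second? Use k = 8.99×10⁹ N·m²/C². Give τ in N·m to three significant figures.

The second dipole sits on the axis of the first, so the field there is axial: E₁ = 2kp₁/r³ along +z.
E₁ = 2(8.99×10⁹)(2.83×10⁻¹¹)/(0.604)³ = 2.309 N/C.
Torque on the second dipole: τ = p₂ E₁ sinθ.
τ = (6.82×10⁻¹⁰)(2.309)·sin73° = 1.506×10⁻⁹ N·m.

τ ≈ 1.51×10⁻⁹ N·m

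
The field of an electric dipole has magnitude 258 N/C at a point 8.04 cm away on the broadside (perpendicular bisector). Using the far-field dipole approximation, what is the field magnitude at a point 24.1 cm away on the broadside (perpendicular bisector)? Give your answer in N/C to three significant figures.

Dipole fields scale as 1/r³ in the far field; the geometry is the same at both points.
E₂ = E₁ · (r₁/r₂)³ = 258 · (8.04/24.1)³.
(r₁/r₂)³ = (0.3336)³ = 0.03713.
E₂ ≈ 9.579 N/C.

E ≈ 9.58 N/C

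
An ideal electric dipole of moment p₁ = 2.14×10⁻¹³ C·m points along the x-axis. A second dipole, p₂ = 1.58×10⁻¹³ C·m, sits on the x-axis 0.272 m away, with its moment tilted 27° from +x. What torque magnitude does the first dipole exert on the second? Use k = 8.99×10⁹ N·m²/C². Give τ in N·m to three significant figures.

The second dipole sits on the axis of the first, so the field there is axial: E₁ = 2kp₁/r³ along +x.
E₁ = 2(8.99×10⁹)(2.14×10⁻¹³)/(0.272)³ = 0.1912 N/C.
Torque on the second dipole: τ = p₂ E₁ sinθ.
τ = (1.58×10⁻¹³)(0.1912)·sin27° = 1.372×10⁻¹⁴ N·m.

τ ≈ 1.37×10⁻¹⁴ N·m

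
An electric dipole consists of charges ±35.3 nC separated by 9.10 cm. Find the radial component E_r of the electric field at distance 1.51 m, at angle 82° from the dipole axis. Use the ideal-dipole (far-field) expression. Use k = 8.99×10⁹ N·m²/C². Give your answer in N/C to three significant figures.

E_r ≈ 2.33 N/C

Dipole moment p = qd = (3.53×10⁻⁸ C)(0.0910 m) = 3.212×10⁻⁹ C·m.
For a dipole, E_r = (2kp cosθ)/r³.
kp/r³ = (8.99×10⁹)(3.212×10⁻⁹)/(1.51)³ = 8.387 N/C.
E_r = 2·8.387·cos82° = 2.334 N/C.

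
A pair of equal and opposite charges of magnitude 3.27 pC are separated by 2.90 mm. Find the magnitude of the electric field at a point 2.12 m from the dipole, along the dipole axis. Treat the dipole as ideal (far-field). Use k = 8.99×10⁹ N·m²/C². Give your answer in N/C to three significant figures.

Dipole moment p = qd = (3.27×10⁻¹² C)(0.00290 m) = 9.483×10⁻¹⁵ C·m.
On the dipole axis E = 2kp/r³.
E = 2·(8.99×10⁹)(9.483×10⁻¹⁵) / (2.12)³ = 1.789×10⁻⁵ N/C.

E ≈ 1.79×10⁻⁵ N/C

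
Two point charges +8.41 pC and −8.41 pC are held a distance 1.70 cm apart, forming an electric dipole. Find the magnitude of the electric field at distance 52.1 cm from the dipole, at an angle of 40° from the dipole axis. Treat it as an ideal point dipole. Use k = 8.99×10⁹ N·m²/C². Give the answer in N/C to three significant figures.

E ≈ 0.0151 N/C

Dipole moment p = qd = (8.41×10⁻¹² C)(0.0170 m) = 1.43×10⁻¹³ C·m.
At angle θ the dipole field magnitude is E = (kp/r³)·√(1 + 3cos²θ).
kp/r³ = (8.99×10⁹)(1.43×10⁻¹³) / (0.521)³ = 0.009090 N/C.
√(1 + 3cos²40°) = √(1 + 3·0.5868) = √2.7605 ≈ 1.6615.
E ≈ 0.009090 × 1.661 = 0.01510 N/C.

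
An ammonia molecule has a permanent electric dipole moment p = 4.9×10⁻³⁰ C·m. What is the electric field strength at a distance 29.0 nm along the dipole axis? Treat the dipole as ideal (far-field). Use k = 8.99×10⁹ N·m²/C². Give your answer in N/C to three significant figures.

On the dipole axis E = 2kp/r³.
E = 2·(8.99×10⁹)(4.90×10⁻³⁰) / (2.90×10⁻⁸)³ = 3612 N/C.

E ≈ 3610 N/C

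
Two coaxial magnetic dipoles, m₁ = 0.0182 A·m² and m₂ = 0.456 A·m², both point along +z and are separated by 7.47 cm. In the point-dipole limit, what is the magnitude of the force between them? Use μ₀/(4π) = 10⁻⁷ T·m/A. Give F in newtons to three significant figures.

On-axis B of dipole 1: B = (μ₀/4π)·2m₁/r³. Force on dipole 2: F = m₂·dB/dr.
dB/dr = −(μ₀/4π)·6m₁/r⁴, so |F| = (μ₀/4π)·6m₁m₂/r⁴.
F = 6(10⁻⁷)(0.0182)(0.456)/(0.0747)⁴ = 1.599×10⁻⁴ N.

F ≈ 1.60×10⁻⁴ N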